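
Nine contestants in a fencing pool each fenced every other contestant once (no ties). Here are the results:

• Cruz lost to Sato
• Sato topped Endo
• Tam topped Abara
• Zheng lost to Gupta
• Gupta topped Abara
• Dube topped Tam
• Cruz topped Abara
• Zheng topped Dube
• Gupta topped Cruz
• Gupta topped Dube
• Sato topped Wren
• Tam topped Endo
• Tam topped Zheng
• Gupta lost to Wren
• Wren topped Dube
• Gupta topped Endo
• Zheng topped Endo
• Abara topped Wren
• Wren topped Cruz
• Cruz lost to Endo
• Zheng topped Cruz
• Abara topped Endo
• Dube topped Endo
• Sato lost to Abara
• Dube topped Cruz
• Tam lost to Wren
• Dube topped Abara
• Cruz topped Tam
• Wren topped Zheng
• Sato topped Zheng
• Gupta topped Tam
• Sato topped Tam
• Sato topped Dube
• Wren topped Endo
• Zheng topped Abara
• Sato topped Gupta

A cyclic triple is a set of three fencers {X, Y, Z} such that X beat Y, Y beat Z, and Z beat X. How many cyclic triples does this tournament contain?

Win totals: Zheng 4, Cruz 2, Endo 1, Dube 4, Wren 6, Sato 7, Abara 3, Tam 3, Gupta 6.
A fencer with w wins dominates both others in C(w,2) triples; summing gives 6 + 1 + 0 + 6 + 15 + 21 + 3 + 3 + 15 = 70 transitive triples.
Total triples C(9,3) = 84, so cyclic triples = 84 − 70 = 14.

14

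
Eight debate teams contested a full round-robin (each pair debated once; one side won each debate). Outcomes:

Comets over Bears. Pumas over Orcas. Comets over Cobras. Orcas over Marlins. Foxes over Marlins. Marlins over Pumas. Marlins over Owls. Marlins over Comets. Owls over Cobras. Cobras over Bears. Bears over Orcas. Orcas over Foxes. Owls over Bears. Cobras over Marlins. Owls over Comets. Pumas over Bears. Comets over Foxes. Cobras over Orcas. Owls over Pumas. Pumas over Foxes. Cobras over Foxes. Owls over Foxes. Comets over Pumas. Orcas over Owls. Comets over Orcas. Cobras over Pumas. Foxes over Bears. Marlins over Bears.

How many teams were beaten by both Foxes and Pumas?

Foxes beat: Marlins, Bears.
Pumas beat: Orcas, Foxes, Bears.
Both beat: Bears — 1.

1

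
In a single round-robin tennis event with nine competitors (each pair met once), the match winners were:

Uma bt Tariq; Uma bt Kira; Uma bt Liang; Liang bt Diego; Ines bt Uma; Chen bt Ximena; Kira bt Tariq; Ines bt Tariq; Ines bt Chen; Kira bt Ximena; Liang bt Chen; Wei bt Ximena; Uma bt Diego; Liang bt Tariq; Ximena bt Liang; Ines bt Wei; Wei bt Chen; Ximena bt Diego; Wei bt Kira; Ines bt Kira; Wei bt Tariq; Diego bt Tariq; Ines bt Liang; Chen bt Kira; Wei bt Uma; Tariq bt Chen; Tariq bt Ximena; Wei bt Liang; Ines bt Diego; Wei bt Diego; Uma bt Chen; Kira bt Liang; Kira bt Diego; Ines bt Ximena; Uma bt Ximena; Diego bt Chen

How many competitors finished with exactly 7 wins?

1

Win totals: Ines 8, Ximena 2, Kira 4, Diego 2, Liang 3, Wei 7, Uma 6, Chen 2, Tariq 2.
Exactly 7: Wei — 1 competitor.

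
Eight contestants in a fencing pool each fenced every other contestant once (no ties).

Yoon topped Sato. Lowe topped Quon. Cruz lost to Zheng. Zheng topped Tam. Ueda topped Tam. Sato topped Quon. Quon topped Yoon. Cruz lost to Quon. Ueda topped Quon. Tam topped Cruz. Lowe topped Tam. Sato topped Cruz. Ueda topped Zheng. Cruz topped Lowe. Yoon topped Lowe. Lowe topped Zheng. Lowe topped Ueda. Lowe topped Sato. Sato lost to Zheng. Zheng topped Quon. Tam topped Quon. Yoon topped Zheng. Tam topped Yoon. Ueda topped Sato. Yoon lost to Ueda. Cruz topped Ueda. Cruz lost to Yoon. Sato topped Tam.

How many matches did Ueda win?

Ueda's results: beat Sato, Zheng, Tam, Yoon, Quon; lost to Cruz, Lowe.
That is 5 wins.

5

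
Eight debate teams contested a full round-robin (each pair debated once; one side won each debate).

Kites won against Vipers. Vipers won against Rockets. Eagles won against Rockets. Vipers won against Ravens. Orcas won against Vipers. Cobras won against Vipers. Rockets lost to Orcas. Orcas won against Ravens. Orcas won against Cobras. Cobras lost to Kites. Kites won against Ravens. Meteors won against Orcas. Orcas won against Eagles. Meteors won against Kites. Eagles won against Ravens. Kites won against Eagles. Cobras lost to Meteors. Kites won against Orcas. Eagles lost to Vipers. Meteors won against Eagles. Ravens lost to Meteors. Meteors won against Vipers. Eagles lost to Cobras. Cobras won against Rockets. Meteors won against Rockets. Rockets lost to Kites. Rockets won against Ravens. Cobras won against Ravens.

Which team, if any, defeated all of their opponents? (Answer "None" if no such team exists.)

Meteors has 7 wins out of 7 opponents — a perfect record.

Meteors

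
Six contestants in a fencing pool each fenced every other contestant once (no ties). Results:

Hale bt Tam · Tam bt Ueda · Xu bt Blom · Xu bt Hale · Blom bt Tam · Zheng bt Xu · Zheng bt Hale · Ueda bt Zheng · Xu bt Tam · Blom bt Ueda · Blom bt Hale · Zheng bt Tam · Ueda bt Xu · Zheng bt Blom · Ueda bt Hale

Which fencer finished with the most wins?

Win totals: Ueda 3, Zheng 4, Hale 1, Blom 3, Xu 3, Tam 1.
Zheng leads with 4 wins (next highest: 3).

Zheng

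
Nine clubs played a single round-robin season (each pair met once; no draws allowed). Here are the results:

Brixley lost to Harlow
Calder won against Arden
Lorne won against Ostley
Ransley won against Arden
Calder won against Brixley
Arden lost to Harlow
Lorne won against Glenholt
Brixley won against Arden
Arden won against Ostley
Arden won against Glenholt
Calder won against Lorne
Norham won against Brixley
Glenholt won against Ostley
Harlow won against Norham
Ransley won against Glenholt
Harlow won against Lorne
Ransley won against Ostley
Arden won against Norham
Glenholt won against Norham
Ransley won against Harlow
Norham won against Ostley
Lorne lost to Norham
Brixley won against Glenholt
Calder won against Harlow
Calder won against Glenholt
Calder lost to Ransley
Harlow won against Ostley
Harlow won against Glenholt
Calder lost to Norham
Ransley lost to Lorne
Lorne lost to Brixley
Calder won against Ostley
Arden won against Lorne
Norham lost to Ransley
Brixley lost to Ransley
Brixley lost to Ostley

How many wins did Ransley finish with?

7

Ransley's results: beat Harlow, Calder, Brixley, Arden, Norham, Glenholt, Ostley; lost to Lorne.
That is 7 wins.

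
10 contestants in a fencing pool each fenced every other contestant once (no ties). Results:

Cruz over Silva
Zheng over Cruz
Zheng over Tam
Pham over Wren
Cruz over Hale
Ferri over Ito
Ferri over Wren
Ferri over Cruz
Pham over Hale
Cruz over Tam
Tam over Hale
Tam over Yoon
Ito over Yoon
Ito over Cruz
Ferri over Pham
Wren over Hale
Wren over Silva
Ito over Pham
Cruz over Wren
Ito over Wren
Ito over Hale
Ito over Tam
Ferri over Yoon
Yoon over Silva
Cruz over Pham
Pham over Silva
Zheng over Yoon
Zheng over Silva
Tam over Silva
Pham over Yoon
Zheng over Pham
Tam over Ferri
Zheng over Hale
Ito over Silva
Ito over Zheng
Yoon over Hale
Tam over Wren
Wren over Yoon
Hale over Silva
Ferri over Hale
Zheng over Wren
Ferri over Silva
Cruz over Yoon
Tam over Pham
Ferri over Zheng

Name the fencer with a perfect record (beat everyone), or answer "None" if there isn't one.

Highest win total is Ito with 8 (out of 9 possible).
Ito lost to Ferri, so no fencer went undefeated.

None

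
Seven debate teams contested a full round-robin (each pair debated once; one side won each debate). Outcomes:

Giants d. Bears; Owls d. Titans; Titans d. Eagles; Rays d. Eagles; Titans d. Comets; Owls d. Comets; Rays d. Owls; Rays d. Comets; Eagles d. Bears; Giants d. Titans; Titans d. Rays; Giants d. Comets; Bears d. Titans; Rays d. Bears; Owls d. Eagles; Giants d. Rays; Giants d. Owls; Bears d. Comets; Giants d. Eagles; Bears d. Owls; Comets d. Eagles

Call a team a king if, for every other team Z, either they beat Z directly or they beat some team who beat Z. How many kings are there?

Titans cannot reach Giants in two steps.
Comets cannot reach Titans, Owls, Giants, Rays in two steps.
Bears cannot reach Giants in two steps.
Owls cannot reach Giants in two steps.
Giants reaches everyone (king).
Rays cannot reach Giants in two steps.
Eagles cannot reach Giants, Rays in two steps.
Kings: Giants — 1.

1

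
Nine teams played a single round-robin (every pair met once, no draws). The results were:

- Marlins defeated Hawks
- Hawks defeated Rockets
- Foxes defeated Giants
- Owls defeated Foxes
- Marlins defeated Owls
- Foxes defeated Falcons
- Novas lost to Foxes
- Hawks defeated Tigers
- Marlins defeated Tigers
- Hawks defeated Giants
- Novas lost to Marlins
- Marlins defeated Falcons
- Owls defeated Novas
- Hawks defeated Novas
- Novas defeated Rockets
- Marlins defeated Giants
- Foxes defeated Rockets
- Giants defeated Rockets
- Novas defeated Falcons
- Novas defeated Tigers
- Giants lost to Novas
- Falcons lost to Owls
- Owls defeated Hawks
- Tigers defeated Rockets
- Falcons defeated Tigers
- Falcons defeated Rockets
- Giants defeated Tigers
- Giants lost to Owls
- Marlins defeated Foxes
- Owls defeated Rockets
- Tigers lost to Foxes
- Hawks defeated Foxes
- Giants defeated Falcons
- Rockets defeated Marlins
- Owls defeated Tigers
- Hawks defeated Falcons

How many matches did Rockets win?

Rockets' results: beat Marlins; lost to Giants, Owls, Hawks, Foxes, Tigers, Falcons, Novas.
That is 1 win.

1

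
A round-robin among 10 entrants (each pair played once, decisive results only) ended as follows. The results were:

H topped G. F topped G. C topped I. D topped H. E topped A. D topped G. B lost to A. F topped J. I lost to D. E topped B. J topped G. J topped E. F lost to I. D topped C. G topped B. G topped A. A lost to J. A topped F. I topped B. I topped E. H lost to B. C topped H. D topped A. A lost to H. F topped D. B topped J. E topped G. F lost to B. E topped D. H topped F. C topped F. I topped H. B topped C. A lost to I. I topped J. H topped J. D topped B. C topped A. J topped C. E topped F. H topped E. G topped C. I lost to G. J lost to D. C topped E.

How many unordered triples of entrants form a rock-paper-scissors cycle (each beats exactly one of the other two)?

Win totals: A 2, B 4, C 5, D 7, E 5, F 3, G 4, H 5, I 6, J 4.
An entrant with w wins dominates both others in C(w,2) triples; summing gives 1 + 6 + 10 + 21 + 10 + 3 + 6 + 10 + 15 + 6 = 88 transitive triples.
Total triples C(10,3) = 120, so cyclic triples = 120 − 88 = 32.

32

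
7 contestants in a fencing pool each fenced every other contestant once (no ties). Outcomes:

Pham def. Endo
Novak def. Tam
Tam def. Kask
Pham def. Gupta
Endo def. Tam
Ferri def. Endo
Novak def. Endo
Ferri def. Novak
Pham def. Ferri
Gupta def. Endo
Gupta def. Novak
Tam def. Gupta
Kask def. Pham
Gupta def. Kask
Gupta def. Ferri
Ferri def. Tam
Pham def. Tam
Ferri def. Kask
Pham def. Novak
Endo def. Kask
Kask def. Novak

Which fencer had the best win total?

Pham

Win totals: Tam 2, Gupta 4, Kask 2, Ferri 4, Endo 2, Pham 5, Novak 2.
Pham leads with 5 wins (next highest: 4).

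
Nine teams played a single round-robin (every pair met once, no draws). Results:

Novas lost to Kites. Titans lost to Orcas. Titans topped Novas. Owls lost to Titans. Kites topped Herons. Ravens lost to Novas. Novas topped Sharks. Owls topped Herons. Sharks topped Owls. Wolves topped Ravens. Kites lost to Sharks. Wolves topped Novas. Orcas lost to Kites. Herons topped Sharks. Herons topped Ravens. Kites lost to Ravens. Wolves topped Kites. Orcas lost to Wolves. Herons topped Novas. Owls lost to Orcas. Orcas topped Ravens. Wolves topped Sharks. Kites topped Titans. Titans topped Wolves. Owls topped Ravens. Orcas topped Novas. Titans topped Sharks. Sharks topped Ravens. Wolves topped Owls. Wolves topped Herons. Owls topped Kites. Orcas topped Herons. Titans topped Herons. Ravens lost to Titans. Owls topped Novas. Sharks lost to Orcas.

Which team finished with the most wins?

Wolves

Win totals: Orcas 6, Ravens 1, Herons 3, Owls 4, Wolves 7, Novas 2, Sharks 3, Kites 4, Titans 6.
Wolves leads with 7 wins (next highest: 6).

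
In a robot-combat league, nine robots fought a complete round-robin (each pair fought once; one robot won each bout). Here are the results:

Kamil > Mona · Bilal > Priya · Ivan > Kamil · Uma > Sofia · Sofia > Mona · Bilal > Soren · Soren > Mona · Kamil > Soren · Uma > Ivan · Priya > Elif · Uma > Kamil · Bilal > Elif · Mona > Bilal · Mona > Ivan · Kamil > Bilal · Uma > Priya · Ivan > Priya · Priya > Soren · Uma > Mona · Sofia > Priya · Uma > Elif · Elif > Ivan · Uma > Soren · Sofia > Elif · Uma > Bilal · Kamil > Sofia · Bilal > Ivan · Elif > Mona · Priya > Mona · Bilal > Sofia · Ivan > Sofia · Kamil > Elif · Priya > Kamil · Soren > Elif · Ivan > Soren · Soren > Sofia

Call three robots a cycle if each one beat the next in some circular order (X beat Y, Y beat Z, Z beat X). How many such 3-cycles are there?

16

Win totals: Sofia 3, Uma 8, Ivan 4, Soren 3, Mona 2, Bilal 5, Elif 2, Kamil 5, Priya 4.
A robot with w wins dominates both others in C(w,2) triples; summing gives 3 + 28 + 6 + 3 + 1 + 10 + 1 + 10 + 6 = 68 transitive triples.
Total triples C(9,3) = 84, so cyclic triples = 84 − 68 = 16.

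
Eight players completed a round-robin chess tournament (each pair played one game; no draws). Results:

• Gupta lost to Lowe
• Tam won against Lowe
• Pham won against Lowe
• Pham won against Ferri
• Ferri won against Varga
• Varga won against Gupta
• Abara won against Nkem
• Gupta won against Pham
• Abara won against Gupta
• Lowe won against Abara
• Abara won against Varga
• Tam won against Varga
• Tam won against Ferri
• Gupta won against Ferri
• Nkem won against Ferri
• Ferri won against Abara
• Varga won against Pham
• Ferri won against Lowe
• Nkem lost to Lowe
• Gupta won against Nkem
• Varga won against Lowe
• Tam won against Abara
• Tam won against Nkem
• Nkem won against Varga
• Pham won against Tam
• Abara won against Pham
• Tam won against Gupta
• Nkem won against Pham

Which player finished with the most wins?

Tam

Win totals: Tam 6, Lowe 3, Abara 4, Pham 3, Varga 3, Nkem 3, Gupta 3, Ferri 3.
Tam leads with 6 wins (next highest: 4).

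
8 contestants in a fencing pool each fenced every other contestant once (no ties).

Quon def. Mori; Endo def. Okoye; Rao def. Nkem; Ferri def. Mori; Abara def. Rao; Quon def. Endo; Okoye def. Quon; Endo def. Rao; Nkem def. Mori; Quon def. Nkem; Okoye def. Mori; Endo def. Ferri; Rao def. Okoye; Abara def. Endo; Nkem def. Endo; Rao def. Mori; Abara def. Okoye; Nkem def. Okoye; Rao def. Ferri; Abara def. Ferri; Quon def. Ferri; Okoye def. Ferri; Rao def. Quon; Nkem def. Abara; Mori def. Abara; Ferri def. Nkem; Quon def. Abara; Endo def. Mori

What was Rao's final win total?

Rao's results: beat Quon, Okoye, Mori, Nkem, Ferri; lost to Endo, Abara.
That is 5 wins.

5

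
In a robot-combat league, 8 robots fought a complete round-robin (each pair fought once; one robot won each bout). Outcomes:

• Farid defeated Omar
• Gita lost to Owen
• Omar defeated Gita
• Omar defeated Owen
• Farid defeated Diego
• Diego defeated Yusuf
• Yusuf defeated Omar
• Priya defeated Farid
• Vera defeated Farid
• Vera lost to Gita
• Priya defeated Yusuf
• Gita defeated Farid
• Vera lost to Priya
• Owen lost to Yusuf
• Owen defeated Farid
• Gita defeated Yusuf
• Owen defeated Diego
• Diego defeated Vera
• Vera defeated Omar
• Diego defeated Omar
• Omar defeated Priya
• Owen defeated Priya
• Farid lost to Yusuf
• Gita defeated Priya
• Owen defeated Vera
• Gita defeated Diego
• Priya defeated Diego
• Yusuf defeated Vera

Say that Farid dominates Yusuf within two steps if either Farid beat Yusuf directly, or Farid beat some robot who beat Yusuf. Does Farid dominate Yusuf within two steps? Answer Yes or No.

Farid did not beat Yusuf directly.
Farid beat Diego, Omar. Of those, Diego beat Yusuf.

Yes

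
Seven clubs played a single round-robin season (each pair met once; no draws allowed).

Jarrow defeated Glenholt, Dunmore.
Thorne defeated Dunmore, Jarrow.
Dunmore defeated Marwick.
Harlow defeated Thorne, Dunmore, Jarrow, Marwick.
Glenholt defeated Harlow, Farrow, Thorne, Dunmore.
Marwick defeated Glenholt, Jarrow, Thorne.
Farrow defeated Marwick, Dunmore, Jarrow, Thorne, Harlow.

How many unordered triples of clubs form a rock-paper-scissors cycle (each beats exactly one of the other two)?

8

Win totals: Marwick 3, Farrow 5, Dunmore 1, Harlow 4, Thorne 2, Jarrow 2, Glenholt 4.
A club with w wins dominates both others in C(w,2) triples; summing gives 3 + 10 + 0 + 6 + 1 + 1 + 6 = 27 transitive triples.
Total triples C(7,3) = 35, so cyclic triples = 35 − 27 = 8.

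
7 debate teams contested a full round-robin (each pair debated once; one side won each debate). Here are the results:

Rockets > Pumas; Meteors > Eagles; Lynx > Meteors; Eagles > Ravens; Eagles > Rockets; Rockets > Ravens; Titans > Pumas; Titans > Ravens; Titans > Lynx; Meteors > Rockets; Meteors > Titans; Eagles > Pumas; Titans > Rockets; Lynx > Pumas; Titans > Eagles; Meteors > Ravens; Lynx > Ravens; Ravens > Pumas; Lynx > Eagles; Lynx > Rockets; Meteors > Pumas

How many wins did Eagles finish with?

3

Eagles' results: beat Ravens, Pumas, Rockets; lost to Titans, Lynx, Meteors.
That is 3 wins.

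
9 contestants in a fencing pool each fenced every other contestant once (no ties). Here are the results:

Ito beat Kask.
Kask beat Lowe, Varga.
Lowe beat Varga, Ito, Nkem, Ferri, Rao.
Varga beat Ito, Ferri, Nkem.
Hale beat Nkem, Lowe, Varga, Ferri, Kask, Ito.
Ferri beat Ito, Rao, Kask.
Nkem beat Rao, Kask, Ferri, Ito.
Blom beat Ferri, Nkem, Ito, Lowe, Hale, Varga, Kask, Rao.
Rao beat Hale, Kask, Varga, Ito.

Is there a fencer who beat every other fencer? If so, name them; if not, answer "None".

Blom

Blom has 8 wins out of 8 opponents — a perfect record.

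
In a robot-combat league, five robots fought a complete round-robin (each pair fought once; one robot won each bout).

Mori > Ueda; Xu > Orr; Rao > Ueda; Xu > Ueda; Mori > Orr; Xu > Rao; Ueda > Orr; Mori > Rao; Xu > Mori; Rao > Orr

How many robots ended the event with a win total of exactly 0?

1

Win totals: Ueda 1, Orr 0, Rao 2, Mori 3, Xu 4.
Exactly 0: Orr — 1 robot.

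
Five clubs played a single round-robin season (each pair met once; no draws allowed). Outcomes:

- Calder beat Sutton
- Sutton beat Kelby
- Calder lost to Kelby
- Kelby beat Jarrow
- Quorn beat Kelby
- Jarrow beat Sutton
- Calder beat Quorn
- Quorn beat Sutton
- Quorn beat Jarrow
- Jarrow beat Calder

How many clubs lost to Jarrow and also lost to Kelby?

Jarrow beat: Sutton, Calder.
Kelby beat: Jarrow, Calder.
Both beat: Calder — 1.

1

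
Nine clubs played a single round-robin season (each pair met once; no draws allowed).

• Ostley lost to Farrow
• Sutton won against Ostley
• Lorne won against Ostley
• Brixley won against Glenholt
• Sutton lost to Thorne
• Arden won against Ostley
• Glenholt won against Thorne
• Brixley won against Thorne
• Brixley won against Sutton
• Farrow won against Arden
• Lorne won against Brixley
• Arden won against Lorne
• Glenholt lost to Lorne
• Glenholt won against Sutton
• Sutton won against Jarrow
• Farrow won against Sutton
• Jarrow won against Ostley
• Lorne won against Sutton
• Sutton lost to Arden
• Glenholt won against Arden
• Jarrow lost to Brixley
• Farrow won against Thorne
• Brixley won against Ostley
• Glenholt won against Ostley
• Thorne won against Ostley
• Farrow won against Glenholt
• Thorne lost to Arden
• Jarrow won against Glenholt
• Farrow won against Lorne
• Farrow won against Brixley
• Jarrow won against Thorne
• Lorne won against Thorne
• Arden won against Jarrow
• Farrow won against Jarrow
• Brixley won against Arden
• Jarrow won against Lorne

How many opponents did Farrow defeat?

8

Farrow's results: beat Glenholt, Thorne, Lorne, Brixley, Arden, Jarrow, Sutton, Ostley; lost to no one.
That is 8 wins.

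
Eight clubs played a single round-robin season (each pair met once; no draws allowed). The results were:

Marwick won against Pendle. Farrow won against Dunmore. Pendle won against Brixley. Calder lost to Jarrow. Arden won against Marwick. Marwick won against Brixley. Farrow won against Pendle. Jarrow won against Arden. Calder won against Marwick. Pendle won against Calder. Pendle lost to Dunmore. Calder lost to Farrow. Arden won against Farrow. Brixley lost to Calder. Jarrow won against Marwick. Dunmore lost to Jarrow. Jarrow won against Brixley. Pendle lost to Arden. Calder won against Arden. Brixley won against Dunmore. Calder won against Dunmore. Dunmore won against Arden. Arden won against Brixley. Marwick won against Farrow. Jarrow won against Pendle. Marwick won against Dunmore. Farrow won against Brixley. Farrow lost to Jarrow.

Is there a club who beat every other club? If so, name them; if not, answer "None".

Jarrow has 7 wins out of 7 opponents — a perfect record.

Jarrow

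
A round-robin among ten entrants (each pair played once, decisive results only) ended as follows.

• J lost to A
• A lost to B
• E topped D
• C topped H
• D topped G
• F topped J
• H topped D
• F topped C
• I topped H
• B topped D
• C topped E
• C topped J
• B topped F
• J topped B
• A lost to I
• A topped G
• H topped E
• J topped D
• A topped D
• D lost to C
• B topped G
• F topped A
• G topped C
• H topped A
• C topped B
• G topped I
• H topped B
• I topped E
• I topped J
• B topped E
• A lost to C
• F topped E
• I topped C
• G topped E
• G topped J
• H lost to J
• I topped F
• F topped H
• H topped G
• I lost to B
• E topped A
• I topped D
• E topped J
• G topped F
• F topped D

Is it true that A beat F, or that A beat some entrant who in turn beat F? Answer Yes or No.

A did not beat F directly.
A beat D, G, J. Of those, G beat F.

Yes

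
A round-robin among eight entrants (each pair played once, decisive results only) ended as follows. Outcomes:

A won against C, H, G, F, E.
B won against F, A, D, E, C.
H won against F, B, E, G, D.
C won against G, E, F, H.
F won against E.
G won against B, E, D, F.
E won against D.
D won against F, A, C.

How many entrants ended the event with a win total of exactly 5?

Win totals: A 5, B 5, C 4, D 3, E 1, F 1, G 4, H 5.
Exactly 5: A, B, H — 3 entrants.

3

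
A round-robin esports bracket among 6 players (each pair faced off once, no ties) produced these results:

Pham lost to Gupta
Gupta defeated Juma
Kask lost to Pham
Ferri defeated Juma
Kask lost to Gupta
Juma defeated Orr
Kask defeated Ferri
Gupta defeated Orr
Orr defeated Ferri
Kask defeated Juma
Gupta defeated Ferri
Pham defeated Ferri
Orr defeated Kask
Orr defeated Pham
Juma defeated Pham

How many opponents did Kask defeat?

2

Kask's results: beat Juma, Ferri; lost to Pham, Orr, Gupta.
That is 2 wins.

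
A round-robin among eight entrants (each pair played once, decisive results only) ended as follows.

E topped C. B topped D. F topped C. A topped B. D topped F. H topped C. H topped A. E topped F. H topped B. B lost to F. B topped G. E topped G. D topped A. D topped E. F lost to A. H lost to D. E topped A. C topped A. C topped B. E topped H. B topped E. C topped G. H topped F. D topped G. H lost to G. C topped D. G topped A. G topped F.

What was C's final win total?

4

C's results: beat A, B, D, G; lost to E, F, H.
That is 4 wins.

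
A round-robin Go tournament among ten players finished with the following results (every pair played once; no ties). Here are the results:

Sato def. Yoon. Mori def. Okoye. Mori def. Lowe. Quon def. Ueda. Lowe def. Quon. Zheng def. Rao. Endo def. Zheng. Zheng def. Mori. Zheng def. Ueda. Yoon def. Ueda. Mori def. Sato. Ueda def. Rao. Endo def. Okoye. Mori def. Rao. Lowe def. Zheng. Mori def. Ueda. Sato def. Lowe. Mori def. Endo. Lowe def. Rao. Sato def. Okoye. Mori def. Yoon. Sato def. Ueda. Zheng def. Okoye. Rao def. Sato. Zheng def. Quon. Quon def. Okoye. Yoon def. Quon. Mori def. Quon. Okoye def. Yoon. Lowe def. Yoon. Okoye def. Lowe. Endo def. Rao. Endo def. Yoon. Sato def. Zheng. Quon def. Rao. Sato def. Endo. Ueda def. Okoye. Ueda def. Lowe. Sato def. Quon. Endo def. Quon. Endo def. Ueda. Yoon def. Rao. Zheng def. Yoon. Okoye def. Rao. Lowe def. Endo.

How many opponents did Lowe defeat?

Lowe's results: beat Endo, Rao, Zheng, Yoon, Quon; lost to Mori, Sato, Ueda, Okoye.
That is 5 wins.

5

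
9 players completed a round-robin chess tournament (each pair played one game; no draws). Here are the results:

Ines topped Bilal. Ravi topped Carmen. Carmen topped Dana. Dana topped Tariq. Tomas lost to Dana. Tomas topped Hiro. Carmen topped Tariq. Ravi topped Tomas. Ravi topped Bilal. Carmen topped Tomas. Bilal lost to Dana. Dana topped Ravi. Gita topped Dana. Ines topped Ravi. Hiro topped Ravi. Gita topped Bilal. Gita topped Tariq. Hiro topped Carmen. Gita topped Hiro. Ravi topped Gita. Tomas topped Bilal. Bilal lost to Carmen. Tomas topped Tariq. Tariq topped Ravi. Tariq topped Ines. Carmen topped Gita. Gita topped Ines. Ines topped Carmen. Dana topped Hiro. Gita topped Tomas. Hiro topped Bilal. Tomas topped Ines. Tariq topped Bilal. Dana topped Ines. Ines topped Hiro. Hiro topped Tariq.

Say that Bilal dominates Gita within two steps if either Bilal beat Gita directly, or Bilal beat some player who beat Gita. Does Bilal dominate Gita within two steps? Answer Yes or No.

Bilal did not beat Gita directly.
Bilal beat no one, so there is no intermediate player.

No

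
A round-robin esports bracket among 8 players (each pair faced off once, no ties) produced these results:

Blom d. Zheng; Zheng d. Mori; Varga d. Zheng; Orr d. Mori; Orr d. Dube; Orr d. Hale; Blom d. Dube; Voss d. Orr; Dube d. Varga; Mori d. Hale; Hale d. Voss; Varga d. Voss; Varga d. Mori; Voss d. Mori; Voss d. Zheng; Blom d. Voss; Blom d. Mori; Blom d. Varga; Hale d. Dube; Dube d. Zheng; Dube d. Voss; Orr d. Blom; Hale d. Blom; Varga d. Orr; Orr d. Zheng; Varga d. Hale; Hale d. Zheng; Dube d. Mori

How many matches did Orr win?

5

Orr's results: beat Mori, Zheng, Dube, Hale, Blom; lost to Voss, Varga.
That is 5 wins.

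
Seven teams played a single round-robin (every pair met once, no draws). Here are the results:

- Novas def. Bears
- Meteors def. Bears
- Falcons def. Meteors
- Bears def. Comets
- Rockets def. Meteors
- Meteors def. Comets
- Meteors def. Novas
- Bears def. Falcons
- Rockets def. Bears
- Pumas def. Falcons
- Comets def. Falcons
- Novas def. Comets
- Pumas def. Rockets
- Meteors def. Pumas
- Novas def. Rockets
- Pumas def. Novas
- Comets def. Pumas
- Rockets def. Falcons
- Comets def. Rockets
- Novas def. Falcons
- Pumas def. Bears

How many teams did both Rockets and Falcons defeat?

Rockets beat: Meteors, Bears, Falcons.
Falcons beat: Meteors.
Both beat: Meteors — 1.

1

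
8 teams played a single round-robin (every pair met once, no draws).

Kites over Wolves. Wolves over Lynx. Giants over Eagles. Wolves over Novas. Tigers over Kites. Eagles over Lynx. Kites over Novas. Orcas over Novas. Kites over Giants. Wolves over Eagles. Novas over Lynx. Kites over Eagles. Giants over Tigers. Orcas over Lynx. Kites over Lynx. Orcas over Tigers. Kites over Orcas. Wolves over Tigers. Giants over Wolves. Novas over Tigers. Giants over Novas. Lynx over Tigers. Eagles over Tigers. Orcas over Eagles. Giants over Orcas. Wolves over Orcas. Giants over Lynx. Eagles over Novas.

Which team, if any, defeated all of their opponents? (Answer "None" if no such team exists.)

None

Highest win total is Kites with 6 (out of 7 possible).
Kites lost to Tigers, so no team went undefeated.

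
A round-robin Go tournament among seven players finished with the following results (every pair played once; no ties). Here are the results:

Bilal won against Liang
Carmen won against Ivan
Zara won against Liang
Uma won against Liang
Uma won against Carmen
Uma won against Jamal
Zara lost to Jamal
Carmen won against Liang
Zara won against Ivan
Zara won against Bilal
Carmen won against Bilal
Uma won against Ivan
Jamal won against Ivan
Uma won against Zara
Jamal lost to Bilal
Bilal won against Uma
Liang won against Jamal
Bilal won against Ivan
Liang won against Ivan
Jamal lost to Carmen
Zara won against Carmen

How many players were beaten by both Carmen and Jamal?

Carmen beat: Jamal, Liang, Ivan, Bilal.
Jamal beat: Ivan, Zara.
Both beat: Ivan — 1.

1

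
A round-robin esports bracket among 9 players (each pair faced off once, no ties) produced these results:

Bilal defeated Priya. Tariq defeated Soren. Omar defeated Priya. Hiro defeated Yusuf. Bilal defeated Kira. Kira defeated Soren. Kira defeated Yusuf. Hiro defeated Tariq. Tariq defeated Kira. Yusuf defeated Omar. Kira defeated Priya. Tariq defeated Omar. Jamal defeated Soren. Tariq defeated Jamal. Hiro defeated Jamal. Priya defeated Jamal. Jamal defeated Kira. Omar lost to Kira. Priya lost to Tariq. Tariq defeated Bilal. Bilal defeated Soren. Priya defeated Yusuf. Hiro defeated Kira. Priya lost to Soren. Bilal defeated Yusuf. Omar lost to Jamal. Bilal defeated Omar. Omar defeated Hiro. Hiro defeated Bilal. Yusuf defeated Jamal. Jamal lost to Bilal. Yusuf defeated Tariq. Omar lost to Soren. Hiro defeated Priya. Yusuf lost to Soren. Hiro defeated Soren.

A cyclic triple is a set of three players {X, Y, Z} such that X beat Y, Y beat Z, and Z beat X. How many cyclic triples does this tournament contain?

16

Win totals: Kira 4, Hiro 7, Tariq 6, Jamal 3, Priya 2, Omar 2, Yusuf 3, Bilal 6, Soren 3.
A player with w wins dominates both others in C(w,2) triples; summing gives 6 + 21 + 15 + 3 + 1 + 1 + 3 + 15 + 3 = 68 transitive triples.
Total triples C(9,3) = 84, so cyclic triples = 84 − 68 = 16.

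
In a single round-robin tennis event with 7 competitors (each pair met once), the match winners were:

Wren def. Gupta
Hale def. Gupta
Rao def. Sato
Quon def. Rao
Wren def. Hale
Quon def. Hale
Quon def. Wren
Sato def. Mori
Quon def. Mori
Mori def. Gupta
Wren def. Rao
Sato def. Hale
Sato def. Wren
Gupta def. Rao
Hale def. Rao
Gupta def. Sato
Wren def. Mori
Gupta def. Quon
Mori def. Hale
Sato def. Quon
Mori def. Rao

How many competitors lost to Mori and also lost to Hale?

2

Mori beat: Hale, Gupta, Rao.
Hale beat: Gupta, Rao.
Both beat: Gupta, Rao — 2.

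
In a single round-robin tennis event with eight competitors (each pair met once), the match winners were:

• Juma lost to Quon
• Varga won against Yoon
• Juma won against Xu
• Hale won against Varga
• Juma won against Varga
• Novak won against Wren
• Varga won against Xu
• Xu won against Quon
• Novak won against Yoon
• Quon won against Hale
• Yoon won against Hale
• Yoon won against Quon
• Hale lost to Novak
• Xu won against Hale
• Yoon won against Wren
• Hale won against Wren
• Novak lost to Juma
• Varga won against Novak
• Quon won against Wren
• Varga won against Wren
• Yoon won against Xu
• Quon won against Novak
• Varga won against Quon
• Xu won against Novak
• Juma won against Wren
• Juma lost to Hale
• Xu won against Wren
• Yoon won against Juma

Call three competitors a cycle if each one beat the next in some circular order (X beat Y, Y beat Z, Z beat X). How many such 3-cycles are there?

12

Win totals: Varga 5, Wren 0, Hale 3, Quon 4, Juma 4, Xu 4, Yoon 5, Novak 3.
A competitor with w wins dominates both others in C(w,2) triples; summing gives 10 + 0 + 3 + 6 + 6 + 6 + 10 + 3 = 44 transitive triples.
Total triples C(8,3) = 56, so cyclic triples = 56 − 44 = 12.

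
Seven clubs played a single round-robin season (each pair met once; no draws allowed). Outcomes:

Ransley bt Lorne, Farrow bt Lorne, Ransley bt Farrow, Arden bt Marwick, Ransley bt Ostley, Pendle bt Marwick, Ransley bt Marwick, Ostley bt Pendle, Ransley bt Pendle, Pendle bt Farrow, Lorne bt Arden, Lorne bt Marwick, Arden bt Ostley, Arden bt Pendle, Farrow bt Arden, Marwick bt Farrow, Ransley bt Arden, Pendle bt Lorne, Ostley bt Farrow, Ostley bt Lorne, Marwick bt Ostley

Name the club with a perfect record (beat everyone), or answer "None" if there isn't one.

Ransley has 6 wins out of 6 opponents — a perfect record.

Ransley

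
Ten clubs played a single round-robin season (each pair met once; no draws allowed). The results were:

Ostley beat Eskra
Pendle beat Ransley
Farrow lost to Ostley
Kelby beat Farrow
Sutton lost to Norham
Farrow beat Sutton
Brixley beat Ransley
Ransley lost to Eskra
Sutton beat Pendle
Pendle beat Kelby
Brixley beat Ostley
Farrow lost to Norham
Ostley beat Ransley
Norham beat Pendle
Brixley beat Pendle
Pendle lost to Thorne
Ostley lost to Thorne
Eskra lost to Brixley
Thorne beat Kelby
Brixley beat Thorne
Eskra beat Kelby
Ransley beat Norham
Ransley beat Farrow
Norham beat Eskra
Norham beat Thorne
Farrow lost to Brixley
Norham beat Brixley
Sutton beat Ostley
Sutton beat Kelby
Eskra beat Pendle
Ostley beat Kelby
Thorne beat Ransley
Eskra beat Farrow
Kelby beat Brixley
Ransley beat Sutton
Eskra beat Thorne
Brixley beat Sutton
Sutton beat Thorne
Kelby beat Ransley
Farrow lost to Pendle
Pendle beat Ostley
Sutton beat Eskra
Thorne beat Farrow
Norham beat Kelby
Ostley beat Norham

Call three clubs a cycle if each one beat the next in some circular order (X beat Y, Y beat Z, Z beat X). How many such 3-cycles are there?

26

Win totals: Pendle 4, Ransley 3, Farrow 1, Norham 7, Sutton 5, Ostley 5, Kelby 3, Thorne 5, Eskra 5, Brixley 7.
A club with w wins dominates both others in C(w,2) triples; summing gives 6 + 3 + 0 + 21 + 10 + 10 + 3 + 10 + 10 + 21 = 94 transitive triples.
Total triples C(10,3) = 120, so cyclic triples = 120 − 94 = 26.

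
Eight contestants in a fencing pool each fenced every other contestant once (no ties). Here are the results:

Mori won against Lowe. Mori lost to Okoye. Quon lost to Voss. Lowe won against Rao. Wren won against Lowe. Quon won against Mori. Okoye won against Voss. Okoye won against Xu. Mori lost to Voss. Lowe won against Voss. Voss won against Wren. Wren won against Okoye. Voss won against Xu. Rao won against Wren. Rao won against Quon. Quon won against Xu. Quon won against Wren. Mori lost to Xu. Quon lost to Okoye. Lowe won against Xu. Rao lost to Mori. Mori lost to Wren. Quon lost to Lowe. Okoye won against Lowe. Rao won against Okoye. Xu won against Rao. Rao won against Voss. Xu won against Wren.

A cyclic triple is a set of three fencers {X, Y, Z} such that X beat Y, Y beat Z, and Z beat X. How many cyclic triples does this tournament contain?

Win totals: Okoye 5, Rao 4, Lowe 4, Xu 3, Voss 4, Wren 3, Mori 2, Quon 3.
A fencer with w wins dominates both others in C(w,2) triples; summing gives 10 + 6 + 6 + 3 + 6 + 3 + 1 + 3 = 38 transitive triples.
Total triples C(8,3) = 56, so cyclic triples = 56 − 38 = 18.

18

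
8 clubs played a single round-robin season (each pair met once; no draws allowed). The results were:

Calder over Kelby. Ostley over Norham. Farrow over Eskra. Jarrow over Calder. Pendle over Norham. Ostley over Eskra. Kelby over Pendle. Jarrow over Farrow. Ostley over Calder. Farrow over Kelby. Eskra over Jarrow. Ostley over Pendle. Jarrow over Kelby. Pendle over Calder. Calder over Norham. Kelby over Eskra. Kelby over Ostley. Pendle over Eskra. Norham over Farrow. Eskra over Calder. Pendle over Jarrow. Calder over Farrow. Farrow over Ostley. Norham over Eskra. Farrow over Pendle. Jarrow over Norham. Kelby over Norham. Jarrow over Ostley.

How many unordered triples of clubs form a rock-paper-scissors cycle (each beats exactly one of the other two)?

17

Win totals: Ostley 4, Jarrow 5, Norham 2, Farrow 4, Kelby 4, Calder 3, Eskra 2, Pendle 4.
A club with w wins dominates both others in C(w,2) triples; summing gives 6 + 10 + 1 + 6 + 6 + 3 + 1 + 6 = 39 transitive triples.
Total triples C(8,3) = 56, so cyclic triples = 56 − 39 = 17.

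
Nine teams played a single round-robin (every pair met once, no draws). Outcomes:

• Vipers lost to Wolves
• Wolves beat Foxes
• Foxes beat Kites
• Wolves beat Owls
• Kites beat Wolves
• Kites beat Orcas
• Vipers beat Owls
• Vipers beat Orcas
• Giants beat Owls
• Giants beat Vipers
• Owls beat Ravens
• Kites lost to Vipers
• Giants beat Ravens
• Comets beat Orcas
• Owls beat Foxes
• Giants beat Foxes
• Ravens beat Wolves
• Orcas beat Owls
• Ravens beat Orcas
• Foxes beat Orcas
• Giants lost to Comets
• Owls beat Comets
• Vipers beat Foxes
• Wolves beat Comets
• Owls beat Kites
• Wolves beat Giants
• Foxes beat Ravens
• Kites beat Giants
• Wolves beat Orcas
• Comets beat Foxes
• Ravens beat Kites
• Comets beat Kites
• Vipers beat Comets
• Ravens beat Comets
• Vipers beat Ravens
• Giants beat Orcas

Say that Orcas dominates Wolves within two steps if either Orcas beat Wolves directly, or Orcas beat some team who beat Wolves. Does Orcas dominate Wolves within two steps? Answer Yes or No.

No

Orcas did not beat Wolves directly.
Orcas beat Owls, but each of them lost to Wolves. No two-step path.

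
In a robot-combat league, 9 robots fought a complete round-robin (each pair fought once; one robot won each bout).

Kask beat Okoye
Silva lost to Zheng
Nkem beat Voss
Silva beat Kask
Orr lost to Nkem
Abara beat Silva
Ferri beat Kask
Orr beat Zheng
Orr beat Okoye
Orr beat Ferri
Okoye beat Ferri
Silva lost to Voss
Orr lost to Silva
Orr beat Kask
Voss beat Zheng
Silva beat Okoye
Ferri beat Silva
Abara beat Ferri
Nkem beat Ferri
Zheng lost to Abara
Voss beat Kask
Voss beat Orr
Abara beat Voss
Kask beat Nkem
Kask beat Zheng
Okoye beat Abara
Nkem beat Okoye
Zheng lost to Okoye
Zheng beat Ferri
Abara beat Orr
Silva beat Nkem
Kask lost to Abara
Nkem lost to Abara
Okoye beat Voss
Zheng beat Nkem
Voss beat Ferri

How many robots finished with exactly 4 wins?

Win totals: Kask 3, Zheng 3, Voss 5, Okoye 4, Nkem 4, Silva 4, Orr 4, Ferri 2, Abara 7.
Exactly 4: Okoye, Nkem, Silva, Orr — 4 robots.

4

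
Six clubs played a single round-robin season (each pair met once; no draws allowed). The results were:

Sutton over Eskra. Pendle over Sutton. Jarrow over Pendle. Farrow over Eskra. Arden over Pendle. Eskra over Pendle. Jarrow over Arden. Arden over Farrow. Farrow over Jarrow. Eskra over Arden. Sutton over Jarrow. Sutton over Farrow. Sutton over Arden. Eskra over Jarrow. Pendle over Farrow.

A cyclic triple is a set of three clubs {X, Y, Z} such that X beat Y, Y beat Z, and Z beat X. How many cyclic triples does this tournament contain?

Win totals: Sutton 4, Eskra 3, Jarrow 2, Arden 2, Pendle 2, Farrow 2.
A club with w wins dominates both others in C(w,2) triples; summing gives 6 + 3 + 1 + 1 + 1 + 1 = 13 transitive triples.
Total triples C(6,3) = 20, so cyclic triples = 20 − 13 = 7.

7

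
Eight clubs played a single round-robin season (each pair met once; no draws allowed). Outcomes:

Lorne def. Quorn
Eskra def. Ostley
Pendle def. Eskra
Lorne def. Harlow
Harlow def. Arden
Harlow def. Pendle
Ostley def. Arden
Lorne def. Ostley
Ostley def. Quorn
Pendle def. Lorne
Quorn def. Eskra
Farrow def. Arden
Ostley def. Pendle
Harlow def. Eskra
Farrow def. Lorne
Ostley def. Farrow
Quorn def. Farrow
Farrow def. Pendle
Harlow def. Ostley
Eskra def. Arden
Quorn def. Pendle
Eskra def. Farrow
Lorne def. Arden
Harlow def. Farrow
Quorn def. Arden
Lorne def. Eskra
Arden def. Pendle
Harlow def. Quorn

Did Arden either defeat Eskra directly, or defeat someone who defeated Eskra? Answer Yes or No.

Arden did not beat Eskra directly.
Arden beat Pendle. Of those, Pendle beat Eskra.

Yes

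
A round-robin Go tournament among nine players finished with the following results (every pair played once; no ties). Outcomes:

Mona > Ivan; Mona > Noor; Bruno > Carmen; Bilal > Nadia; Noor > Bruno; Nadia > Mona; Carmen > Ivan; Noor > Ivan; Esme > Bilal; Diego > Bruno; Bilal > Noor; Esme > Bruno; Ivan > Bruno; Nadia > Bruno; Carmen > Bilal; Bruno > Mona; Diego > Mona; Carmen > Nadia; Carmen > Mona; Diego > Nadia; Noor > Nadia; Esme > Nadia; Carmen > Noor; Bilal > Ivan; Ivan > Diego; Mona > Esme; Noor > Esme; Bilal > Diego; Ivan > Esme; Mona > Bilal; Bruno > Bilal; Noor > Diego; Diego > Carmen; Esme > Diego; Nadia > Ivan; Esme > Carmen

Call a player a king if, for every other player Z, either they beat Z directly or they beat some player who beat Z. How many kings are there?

8

Carmen reaches everyone (king).
Mona reaches everyone (king).
Diego reaches everyone (king).
Bilal reaches everyone (king).
Ivan cannot reach Noor in two steps.
Nadia reaches everyone (king).
Noor reaches everyone (king).
Esme reaches everyone (king).
Bruno reaches everyone (king).
Kings: Carmen, Mona, Diego, Bilal, Nadia, Noor, Esme, Bruno — 8.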